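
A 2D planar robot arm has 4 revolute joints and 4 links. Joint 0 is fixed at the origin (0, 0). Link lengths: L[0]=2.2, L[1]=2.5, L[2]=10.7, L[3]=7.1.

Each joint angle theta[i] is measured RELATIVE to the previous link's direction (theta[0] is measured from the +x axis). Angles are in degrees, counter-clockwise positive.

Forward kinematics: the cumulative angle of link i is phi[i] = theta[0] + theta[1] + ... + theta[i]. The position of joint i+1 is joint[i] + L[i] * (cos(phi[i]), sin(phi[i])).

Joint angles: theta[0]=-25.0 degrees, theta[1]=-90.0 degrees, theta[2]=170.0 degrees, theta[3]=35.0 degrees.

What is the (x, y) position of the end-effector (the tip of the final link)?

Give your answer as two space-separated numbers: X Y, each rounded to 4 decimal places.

joint[0] = (0.0000, 0.0000)  (base)
link 0: phi[0] = -25 = -25 deg
  cos(-25 deg) = 0.9063, sin(-25 deg) = -0.4226
  joint[1] = (0.0000, 0.0000) + 2.2 * (0.9063, -0.4226) = (0.0000 + 1.9939, 0.0000 + -0.9298) = (1.9939, -0.9298)
link 1: phi[1] = -25 + -90 = -115 deg
  cos(-115 deg) = -0.4226, sin(-115 deg) = -0.9063
  joint[2] = (1.9939, -0.9298) + 2.5 * (-0.4226, -0.9063) = (1.9939 + -1.0565, -0.9298 + -2.2658) = (0.9373, -3.1955)
link 2: phi[2] = -25 + -90 + 170 = 55 deg
  cos(55 deg) = 0.5736, sin(55 deg) = 0.8192
  joint[3] = (0.9373, -3.1955) + 10.7 * (0.5736, 0.8192) = (0.9373 + 6.1373, -3.1955 + 8.7649) = (7.0746, 5.5694)
link 3: phi[3] = -25 + -90 + 170 + 35 = 90 deg
  cos(90 deg) = 0.0000, sin(90 deg) = 1.0000
  joint[4] = (7.0746, 5.5694) + 7.1 * (0.0000, 1.0000) = (7.0746 + 0.0000, 5.5694 + 7.1000) = (7.0746, 12.6694)
End effector: (7.0746, 12.6694)

Answer: 7.0746 12.6694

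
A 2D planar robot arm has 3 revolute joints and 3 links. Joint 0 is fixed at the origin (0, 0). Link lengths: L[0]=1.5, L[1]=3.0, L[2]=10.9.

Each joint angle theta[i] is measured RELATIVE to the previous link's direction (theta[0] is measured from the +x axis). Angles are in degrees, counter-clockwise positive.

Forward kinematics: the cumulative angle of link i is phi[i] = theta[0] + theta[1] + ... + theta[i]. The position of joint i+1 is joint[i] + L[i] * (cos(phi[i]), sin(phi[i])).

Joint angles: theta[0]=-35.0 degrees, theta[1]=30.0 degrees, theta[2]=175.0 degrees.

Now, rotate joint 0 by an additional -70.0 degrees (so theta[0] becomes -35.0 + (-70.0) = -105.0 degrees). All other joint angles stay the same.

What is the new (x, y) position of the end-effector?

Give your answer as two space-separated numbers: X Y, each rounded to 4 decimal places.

Answer: -1.5045 6.3877

Derivation:
joint[0] = (0.0000, 0.0000)  (base)
link 0: phi[0] = -105 = -105 deg
  cos(-105 deg) = -0.2588, sin(-105 deg) = -0.9659
  joint[1] = (0.0000, 0.0000) + 1.5 * (-0.2588, -0.9659) = (0.0000 + -0.3882, 0.0000 + -1.4489) = (-0.3882, -1.4489)
link 1: phi[1] = -105 + 30 = -75 deg
  cos(-75 deg) = 0.2588, sin(-75 deg) = -0.9659
  joint[2] = (-0.3882, -1.4489) + 3 * (0.2588, -0.9659) = (-0.3882 + 0.7765, -1.4489 + -2.8978) = (0.3882, -4.3467)
link 2: phi[2] = -105 + 30 + 175 = 100 deg
  cos(100 deg) = -0.1736, sin(100 deg) = 0.9848
  joint[3] = (0.3882, -4.3467) + 10.9 * (-0.1736, 0.9848) = (0.3882 + -1.8928, -4.3467 + 10.7344) = (-1.5045, 6.3877)
End effector: (-1.5045, 6.3877)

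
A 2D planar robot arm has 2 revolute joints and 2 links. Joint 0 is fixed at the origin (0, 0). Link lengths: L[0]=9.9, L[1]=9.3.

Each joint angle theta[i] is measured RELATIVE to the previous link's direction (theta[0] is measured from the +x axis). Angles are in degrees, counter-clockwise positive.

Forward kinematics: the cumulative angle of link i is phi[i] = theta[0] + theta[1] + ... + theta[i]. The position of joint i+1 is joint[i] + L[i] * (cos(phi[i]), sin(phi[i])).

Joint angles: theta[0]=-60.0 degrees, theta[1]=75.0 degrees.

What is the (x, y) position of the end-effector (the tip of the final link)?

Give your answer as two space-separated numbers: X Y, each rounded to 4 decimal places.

Answer: 13.9331 -6.1666

Derivation:
joint[0] = (0.0000, 0.0000)  (base)
link 0: phi[0] = -60 = -60 deg
  cos(-60 deg) = 0.5000, sin(-60 deg) = -0.8660
  joint[1] = (0.0000, 0.0000) + 9.9 * (0.5000, -0.8660) = (0.0000 + 4.9500, 0.0000 + -8.5737) = (4.9500, -8.5737)
link 1: phi[1] = -60 + 75 = 15 deg
  cos(15 deg) = 0.9659, sin(15 deg) = 0.2588
  joint[2] = (4.9500, -8.5737) + 9.3 * (0.9659, 0.2588) = (4.9500 + 8.9831, -8.5737 + 2.4070) = (13.9331, -6.1666)
End effector: (13.9331, -6.1666)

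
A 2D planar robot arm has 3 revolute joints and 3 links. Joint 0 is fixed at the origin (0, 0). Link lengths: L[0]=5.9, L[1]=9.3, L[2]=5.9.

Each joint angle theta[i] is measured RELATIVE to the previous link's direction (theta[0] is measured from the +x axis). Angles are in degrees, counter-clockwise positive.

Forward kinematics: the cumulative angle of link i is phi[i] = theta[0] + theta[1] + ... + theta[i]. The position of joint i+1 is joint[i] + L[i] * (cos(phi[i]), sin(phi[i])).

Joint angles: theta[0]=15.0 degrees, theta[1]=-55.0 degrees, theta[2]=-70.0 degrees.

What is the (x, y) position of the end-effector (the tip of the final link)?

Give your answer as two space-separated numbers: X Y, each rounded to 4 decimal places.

Answer: 10.8053 -9.9951

Derivation:
joint[0] = (0.0000, 0.0000)  (base)
link 0: phi[0] = 15 = 15 deg
  cos(15 deg) = 0.9659, sin(15 deg) = 0.2588
  joint[1] = (0.0000, 0.0000) + 5.9 * (0.9659, 0.2588) = (0.0000 + 5.6990, 0.0000 + 1.5270) = (5.6990, 1.5270)
link 1: phi[1] = 15 + -55 = -40 deg
  cos(-40 deg) = 0.7660, sin(-40 deg) = -0.6428
  joint[2] = (5.6990, 1.5270) + 9.3 * (0.7660, -0.6428) = (5.6990 + 7.1242, 1.5270 + -5.9779) = (12.8232, -4.4509)
link 2: phi[2] = 15 + -55 + -70 = -110 deg
  cos(-110 deg) = -0.3420, sin(-110 deg) = -0.9397
  joint[3] = (12.8232, -4.4509) + 5.9 * (-0.3420, -0.9397) = (12.8232 + -2.0179, -4.4509 + -5.5442) = (10.8053, -9.9951)
End effector: (10.8053, -9.9951)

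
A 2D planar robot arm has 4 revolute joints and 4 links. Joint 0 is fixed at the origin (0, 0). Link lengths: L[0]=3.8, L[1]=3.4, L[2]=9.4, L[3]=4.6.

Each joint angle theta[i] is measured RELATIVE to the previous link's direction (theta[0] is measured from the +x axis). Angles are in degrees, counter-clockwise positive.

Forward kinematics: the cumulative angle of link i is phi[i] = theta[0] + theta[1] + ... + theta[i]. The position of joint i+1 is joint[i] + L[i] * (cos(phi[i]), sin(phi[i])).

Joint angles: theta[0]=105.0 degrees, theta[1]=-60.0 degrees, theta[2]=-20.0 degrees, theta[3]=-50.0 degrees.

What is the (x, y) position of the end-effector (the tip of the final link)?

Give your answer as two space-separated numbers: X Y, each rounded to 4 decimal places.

Answer: 14.1090 8.1032

Derivation:
joint[0] = (0.0000, 0.0000)  (base)
link 0: phi[0] = 105 = 105 deg
  cos(105 deg) = -0.2588, sin(105 deg) = 0.9659
  joint[1] = (0.0000, 0.0000) + 3.8 * (-0.2588, 0.9659) = (0.0000 + -0.9835, 0.0000 + 3.6705) = (-0.9835, 3.6705)
link 1: phi[1] = 105 + -60 = 45 deg
  cos(45 deg) = 0.7071, sin(45 deg) = 0.7071
  joint[2] = (-0.9835, 3.6705) + 3.4 * (0.7071, 0.7071) = (-0.9835 + 2.4042, 3.6705 + 2.4042) = (1.4207, 6.0747)
link 2: phi[2] = 105 + -60 + -20 = 25 deg
  cos(25 deg) = 0.9063, sin(25 deg) = 0.4226
  joint[3] = (1.4207, 6.0747) + 9.4 * (0.9063, 0.4226) = (1.4207 + 8.5193, 6.0747 + 3.9726) = (9.9399, 10.0473)
link 3: phi[3] = 105 + -60 + -20 + -50 = -25 deg
  cos(-25 deg) = 0.9063, sin(-25 deg) = -0.4226
  joint[4] = (9.9399, 10.0473) + 4.6 * (0.9063, -0.4226) = (9.9399 + 4.1690, 10.0473 + -1.9440) = (14.1090, 8.1032)
End effector: (14.1090, 8.1032)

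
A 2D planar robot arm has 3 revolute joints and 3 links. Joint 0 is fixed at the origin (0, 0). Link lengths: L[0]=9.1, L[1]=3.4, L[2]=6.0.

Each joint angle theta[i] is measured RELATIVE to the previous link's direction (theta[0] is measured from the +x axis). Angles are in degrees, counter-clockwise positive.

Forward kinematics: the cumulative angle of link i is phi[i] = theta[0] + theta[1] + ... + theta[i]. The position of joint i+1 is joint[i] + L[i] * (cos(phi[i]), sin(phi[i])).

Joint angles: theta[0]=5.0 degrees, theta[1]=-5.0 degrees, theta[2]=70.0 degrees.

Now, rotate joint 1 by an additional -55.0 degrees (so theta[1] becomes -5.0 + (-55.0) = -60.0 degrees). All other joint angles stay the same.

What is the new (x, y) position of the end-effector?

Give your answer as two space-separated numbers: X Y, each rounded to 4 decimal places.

Answer: 16.8111 -0.4391

Derivation:
joint[0] = (0.0000, 0.0000)  (base)
link 0: phi[0] = 5 = 5 deg
  cos(5 deg) = 0.9962, sin(5 deg) = 0.0872
  joint[1] = (0.0000, 0.0000) + 9.1 * (0.9962, 0.0872) = (0.0000 + 9.0654, 0.0000 + 0.7931) = (9.0654, 0.7931)
link 1: phi[1] = 5 + -60 = -55 deg
  cos(-55 deg) = 0.5736, sin(-55 deg) = -0.8192
  joint[2] = (9.0654, 0.7931) + 3.4 * (0.5736, -0.8192) = (9.0654 + 1.9502, 0.7931 + -2.7851) = (11.0155, -1.9920)
link 2: phi[2] = 5 + -60 + 70 = 15 deg
  cos(15 deg) = 0.9659, sin(15 deg) = 0.2588
  joint[3] = (11.0155, -1.9920) + 6 * (0.9659, 0.2588) = (11.0155 + 5.7956, -1.9920 + 1.5529) = (16.8111, -0.4391)
End effector: (16.8111, -0.4391)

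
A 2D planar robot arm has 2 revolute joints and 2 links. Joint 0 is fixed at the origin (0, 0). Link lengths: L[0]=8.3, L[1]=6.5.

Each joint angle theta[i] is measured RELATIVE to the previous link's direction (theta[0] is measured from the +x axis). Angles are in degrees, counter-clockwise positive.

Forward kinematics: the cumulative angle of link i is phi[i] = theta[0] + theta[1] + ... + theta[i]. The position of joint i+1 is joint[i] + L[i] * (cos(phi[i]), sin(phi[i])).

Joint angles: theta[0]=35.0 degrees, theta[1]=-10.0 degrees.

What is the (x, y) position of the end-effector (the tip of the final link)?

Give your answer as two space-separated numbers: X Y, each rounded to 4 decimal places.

Answer: 12.6900 7.5077

Derivation:
joint[0] = (0.0000, 0.0000)  (base)
link 0: phi[0] = 35 = 35 deg
  cos(35 deg) = 0.8192, sin(35 deg) = 0.5736
  joint[1] = (0.0000, 0.0000) + 8.3 * (0.8192, 0.5736) = (0.0000 + 6.7990, 0.0000 + 4.7607) = (6.7990, 4.7607)
link 1: phi[1] = 35 + -10 = 25 deg
  cos(25 deg) = 0.9063, sin(25 deg) = 0.4226
  joint[2] = (6.7990, 4.7607) + 6.5 * (0.9063, 0.4226) = (6.7990 + 5.8910, 4.7607 + 2.7470) = (12.6900, 7.5077)
End effector: (12.6900, 7.5077)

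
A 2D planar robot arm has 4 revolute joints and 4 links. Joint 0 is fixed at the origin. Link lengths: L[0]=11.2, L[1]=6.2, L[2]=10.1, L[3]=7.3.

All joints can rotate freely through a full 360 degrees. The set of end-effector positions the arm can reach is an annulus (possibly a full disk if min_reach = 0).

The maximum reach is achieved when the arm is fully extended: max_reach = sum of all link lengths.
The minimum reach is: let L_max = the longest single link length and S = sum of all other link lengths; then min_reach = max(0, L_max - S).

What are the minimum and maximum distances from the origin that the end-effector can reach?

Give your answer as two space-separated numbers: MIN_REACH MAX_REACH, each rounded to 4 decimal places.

Link lengths: [11.2, 6.2, 10.1, 7.3]
max_reach = 11.2 + 6.2 + 10.1 + 7.3 = 34.8
L_max = max([11.2, 6.2, 10.1, 7.3]) = 11.2
S (sum of others) = 34.8 - 11.2 = 23.6
min_reach = max(0, 11.2 - 23.6) = max(0, -12.4) = 0

Answer: 0.0000 34.8000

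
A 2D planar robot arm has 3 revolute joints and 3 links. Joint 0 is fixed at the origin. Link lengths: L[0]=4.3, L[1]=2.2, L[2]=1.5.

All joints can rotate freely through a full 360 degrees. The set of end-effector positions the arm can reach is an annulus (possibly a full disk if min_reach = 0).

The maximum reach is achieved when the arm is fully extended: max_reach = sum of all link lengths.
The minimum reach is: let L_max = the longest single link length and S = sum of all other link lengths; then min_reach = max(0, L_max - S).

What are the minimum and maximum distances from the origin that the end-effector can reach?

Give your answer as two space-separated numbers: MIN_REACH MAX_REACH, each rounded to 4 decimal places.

Answer: 0.6000 8.0000

Derivation:
Link lengths: [4.3, 2.2, 1.5]
max_reach = 4.3 + 2.2 + 1.5 = 8
L_max = max([4.3, 2.2, 1.5]) = 4.3
S (sum of others) = 8 - 4.3 = 3.7
min_reach = max(0, 4.3 - 3.7) = max(0, 0.6) = 0.6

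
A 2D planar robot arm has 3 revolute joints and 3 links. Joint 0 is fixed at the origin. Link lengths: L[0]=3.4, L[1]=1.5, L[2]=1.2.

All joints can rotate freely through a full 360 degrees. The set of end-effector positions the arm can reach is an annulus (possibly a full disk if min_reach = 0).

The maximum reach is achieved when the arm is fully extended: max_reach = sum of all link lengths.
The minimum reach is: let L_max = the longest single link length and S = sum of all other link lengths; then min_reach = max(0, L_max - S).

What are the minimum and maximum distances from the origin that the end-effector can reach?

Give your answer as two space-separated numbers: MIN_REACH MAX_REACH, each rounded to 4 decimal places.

Link lengths: [3.4, 1.5, 1.2]
max_reach = 3.4 + 1.5 + 1.2 = 6.1
L_max = max([3.4, 1.5, 1.2]) = 3.4
S (sum of others) = 6.1 - 3.4 = 2.7
min_reach = max(0, 3.4 - 2.7) = max(0, 0.7) = 0.7

Answer: 0.7000 6.1000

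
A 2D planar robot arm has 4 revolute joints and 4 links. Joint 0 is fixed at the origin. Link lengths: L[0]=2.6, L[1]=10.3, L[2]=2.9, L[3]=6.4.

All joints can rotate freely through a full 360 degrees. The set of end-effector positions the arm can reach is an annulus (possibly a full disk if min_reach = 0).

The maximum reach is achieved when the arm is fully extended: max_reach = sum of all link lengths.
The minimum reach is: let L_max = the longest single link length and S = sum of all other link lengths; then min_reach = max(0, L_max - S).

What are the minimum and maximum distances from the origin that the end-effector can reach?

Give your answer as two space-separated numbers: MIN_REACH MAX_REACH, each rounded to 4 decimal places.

Link lengths: [2.6, 10.3, 2.9, 6.4]
max_reach = 2.6 + 10.3 + 2.9 + 6.4 = 22.2
L_max = max([2.6, 10.3, 2.9, 6.4]) = 10.3
S (sum of others) = 22.2 - 10.3 = 11.9
min_reach = max(0, 10.3 - 11.9) = max(0, -1.6) = 0

Answer: 0.0000 22.2000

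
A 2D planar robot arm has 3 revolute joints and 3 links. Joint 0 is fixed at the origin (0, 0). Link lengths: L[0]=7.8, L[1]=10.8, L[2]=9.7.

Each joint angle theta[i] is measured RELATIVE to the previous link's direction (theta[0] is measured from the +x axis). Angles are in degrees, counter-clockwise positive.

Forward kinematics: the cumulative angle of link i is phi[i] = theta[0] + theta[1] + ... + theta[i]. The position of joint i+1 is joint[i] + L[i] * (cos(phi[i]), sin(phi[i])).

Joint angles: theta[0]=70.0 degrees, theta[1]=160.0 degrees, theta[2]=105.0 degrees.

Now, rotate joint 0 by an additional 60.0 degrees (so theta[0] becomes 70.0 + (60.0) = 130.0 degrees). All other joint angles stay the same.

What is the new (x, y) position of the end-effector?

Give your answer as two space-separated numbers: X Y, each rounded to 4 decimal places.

joint[0] = (0.0000, 0.0000)  (base)
link 0: phi[0] = 130 = 130 deg
  cos(130 deg) = -0.6428, sin(130 deg) = 0.7660
  joint[1] = (0.0000, 0.0000) + 7.8 * (-0.6428, 0.7660) = (0.0000 + -5.0137, 0.0000 + 5.9751) = (-5.0137, 5.9751)
link 1: phi[1] = 130 + 160 = 290 deg
  cos(290 deg) = 0.3420, sin(290 deg) = -0.9397
  joint[2] = (-5.0137, 5.9751) + 10.8 * (0.3420, -0.9397) = (-5.0137 + 3.6938, 5.9751 + -10.1487) = (-1.3199, -4.1735)
link 2: phi[2] = 130 + 160 + 105 = 395 deg
  cos(395 deg) = 0.8192, sin(395 deg) = 0.5736
  joint[3] = (-1.3199, -4.1735) + 9.7 * (0.8192, 0.5736) = (-1.3199 + 7.9458, -4.1735 + 5.5637) = (6.6258, 1.3902)
End effector: (6.6258, 1.3902)

Answer: 6.6258 1.3902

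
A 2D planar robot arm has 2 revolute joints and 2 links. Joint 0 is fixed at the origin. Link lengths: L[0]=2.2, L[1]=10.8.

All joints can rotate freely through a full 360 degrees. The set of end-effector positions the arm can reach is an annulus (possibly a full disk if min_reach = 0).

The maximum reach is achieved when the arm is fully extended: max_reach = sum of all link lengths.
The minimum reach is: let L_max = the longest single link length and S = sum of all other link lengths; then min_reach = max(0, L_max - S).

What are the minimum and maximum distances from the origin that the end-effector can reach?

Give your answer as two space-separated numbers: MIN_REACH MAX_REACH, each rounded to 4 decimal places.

Answer: 8.6000 13.0000

Derivation:
Link lengths: [2.2, 10.8]
max_reach = 2.2 + 10.8 = 13
L_max = max([2.2, 10.8]) = 10.8
S (sum of others) = 13 - 10.8 = 2.2
min_reach = max(0, 10.8 - 2.2) = max(0, 8.6) = 8.6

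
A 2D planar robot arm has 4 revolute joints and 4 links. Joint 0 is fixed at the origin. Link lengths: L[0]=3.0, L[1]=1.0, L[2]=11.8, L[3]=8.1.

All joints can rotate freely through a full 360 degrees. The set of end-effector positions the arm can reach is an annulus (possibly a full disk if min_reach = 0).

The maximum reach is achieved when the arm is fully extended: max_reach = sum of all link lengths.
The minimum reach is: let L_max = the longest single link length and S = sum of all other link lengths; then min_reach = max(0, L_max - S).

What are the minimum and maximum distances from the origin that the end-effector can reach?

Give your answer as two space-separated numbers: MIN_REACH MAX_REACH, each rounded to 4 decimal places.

Link lengths: [3.0, 1.0, 11.8, 8.1]
max_reach = 3 + 1 + 11.8 + 8.1 = 23.9
L_max = max([3.0, 1.0, 11.8, 8.1]) = 11.8
S (sum of others) = 23.9 - 11.8 = 12.1
min_reach = max(0, 11.8 - 12.1) = max(0, -0.3) = 0

Answer: 0.0000 23.9000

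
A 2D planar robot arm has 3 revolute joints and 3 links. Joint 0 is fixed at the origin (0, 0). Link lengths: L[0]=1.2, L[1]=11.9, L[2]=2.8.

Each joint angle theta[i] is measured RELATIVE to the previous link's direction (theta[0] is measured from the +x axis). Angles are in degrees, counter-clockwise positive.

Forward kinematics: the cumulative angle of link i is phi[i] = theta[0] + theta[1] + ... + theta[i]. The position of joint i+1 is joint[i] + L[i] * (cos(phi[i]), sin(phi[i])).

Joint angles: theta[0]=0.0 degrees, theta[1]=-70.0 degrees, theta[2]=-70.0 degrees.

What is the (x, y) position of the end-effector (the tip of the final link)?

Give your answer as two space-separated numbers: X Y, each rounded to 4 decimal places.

joint[0] = (0.0000, 0.0000)  (base)
link 0: phi[0] = 0 = 0 deg
  cos(0 deg) = 1.0000, sin(0 deg) = 0.0000
  joint[1] = (0.0000, 0.0000) + 1.2 * (1.0000, 0.0000) = (0.0000 + 1.2000, 0.0000 + 0.0000) = (1.2000, 0.0000)
link 1: phi[1] = 0 + -70 = -70 deg
  cos(-70 deg) = 0.3420, sin(-70 deg) = -0.9397
  joint[2] = (1.2000, 0.0000) + 11.9 * (0.3420, -0.9397) = (1.2000 + 4.0700, 0.0000 + -11.1823) = (5.2700, -11.1823)
link 2: phi[2] = 0 + -70 + -70 = -140 deg
  cos(-140 deg) = -0.7660, sin(-140 deg) = -0.6428
  joint[3] = (5.2700, -11.1823) + 2.8 * (-0.7660, -0.6428) = (5.2700 + -2.1449, -11.1823 + -1.7998) = (3.1251, -12.9821)
End effector: (3.1251, -12.9821)

Answer: 3.1251 -12.9821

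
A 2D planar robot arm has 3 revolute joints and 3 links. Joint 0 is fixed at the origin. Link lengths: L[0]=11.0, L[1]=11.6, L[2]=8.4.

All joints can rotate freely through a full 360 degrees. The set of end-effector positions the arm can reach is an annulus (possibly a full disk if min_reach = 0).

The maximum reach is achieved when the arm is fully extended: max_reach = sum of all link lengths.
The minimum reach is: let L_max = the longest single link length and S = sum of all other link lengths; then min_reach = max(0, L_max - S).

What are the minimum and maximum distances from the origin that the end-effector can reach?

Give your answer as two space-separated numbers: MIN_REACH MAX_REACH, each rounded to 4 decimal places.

Answer: 0.0000 31.0000

Derivation:
Link lengths: [11.0, 11.6, 8.4]
max_reach = 11 + 11.6 + 8.4 = 31
L_max = max([11.0, 11.6, 8.4]) = 11.6
S (sum of others) = 31 - 11.6 = 19.4
min_reach = max(0, 11.6 - 19.4) = max(0, -7.8) = 0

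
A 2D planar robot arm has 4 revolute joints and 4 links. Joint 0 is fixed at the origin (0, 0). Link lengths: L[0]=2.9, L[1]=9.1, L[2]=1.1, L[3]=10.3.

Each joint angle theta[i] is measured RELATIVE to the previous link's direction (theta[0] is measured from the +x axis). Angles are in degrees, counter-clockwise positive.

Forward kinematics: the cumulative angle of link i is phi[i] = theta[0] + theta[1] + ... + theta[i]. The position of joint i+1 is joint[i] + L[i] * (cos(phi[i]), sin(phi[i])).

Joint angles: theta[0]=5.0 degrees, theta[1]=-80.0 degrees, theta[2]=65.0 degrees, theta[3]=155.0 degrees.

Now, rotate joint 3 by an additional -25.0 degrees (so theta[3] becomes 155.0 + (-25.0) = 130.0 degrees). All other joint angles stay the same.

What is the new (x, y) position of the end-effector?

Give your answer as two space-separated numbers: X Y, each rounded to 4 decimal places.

Answer: 1.1775 0.1919

Derivation:
joint[0] = (0.0000, 0.0000)  (base)
link 0: phi[0] = 5 = 5 deg
  cos(5 deg) = 0.9962, sin(5 deg) = 0.0872
  joint[1] = (0.0000, 0.0000) + 2.9 * (0.9962, 0.0872) = (0.0000 + 2.8890, 0.0000 + 0.2528) = (2.8890, 0.2528)
link 1: phi[1] = 5 + -80 = -75 deg
  cos(-75 deg) = 0.2588, sin(-75 deg) = -0.9659
  joint[2] = (2.8890, 0.2528) + 9.1 * (0.2588, -0.9659) = (2.8890 + 2.3553, 0.2528 + -8.7899) = (5.2442, -8.5372)
link 2: phi[2] = 5 + -80 + 65 = -10 deg
  cos(-10 deg) = 0.9848, sin(-10 deg) = -0.1736
  joint[3] = (5.2442, -8.5372) + 1.1 * (0.9848, -0.1736) = (5.2442 + 1.0833, -8.5372 + -0.1910) = (6.3275, -8.7282)
link 3: phi[3] = 5 + -80 + 65 + 130 = 120 deg
  cos(120 deg) = -0.5000, sin(120 deg) = 0.8660
  joint[4] = (6.3275, -8.7282) + 10.3 * (-0.5000, 0.8660) = (6.3275 + -5.1500, -8.7282 + 8.9201) = (1.1775, 0.1919)
End effector: (1.1775, 0.1919)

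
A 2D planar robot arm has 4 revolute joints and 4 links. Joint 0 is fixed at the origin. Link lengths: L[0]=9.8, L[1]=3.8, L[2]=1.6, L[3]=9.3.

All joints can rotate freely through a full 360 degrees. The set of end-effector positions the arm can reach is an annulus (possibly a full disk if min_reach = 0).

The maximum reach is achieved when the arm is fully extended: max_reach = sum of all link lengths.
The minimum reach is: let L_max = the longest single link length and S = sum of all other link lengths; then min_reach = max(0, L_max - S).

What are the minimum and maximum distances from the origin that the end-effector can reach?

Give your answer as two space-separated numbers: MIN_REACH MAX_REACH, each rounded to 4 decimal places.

Link lengths: [9.8, 3.8, 1.6, 9.3]
max_reach = 9.8 + 3.8 + 1.6 + 9.3 = 24.5
L_max = max([9.8, 3.8, 1.6, 9.3]) = 9.8
S (sum of others) = 24.5 - 9.8 = 14.7
min_reach = max(0, 9.8 - 14.7) = max(0, -4.9) = 0

Answer: 0.0000 24.5000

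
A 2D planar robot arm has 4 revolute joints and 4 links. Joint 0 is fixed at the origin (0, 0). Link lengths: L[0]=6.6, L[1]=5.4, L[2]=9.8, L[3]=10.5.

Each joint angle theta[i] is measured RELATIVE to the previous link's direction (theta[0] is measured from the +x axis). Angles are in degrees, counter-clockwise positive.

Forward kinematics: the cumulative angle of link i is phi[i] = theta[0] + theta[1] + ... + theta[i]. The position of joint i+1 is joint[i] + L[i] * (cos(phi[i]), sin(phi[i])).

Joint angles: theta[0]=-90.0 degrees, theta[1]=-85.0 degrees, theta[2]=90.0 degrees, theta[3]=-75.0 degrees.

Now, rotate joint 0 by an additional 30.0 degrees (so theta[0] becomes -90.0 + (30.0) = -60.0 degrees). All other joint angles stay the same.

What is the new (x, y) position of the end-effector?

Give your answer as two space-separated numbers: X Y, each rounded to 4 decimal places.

joint[0] = (0.0000, 0.0000)  (base)
link 0: phi[0] = -60 = -60 deg
  cos(-60 deg) = 0.5000, sin(-60 deg) = -0.8660
  joint[1] = (0.0000, 0.0000) + 6.6 * (0.5000, -0.8660) = (0.0000 + 3.3000, 0.0000 + -5.7158) = (3.3000, -5.7158)
link 1: phi[1] = -60 + -85 = -145 deg
  cos(-145 deg) = -0.8192, sin(-145 deg) = -0.5736
  joint[2] = (3.3000, -5.7158) + 5.4 * (-0.8192, -0.5736) = (3.3000 + -4.4234, -5.7158 + -3.0973) = (-1.1234, -8.8131)
link 2: phi[2] = -60 + -85 + 90 = -55 deg
  cos(-55 deg) = 0.5736, sin(-55 deg) = -0.8192
  joint[3] = (-1.1234, -8.8131) + 9.8 * (0.5736, -0.8192) = (-1.1234 + 5.6210, -8.8131 + -8.0277) = (4.4976, -16.8408)
link 3: phi[3] = -60 + -85 + 90 + -75 = -130 deg
  cos(-130 deg) = -0.6428, sin(-130 deg) = -0.7660
  joint[4] = (4.4976, -16.8408) + 10.5 * (-0.6428, -0.7660) = (4.4976 + -6.7493, -16.8408 + -8.0435) = (-2.2516, -24.8842)
End effector: (-2.2516, -24.8842)

Answer: -2.2516 -24.8842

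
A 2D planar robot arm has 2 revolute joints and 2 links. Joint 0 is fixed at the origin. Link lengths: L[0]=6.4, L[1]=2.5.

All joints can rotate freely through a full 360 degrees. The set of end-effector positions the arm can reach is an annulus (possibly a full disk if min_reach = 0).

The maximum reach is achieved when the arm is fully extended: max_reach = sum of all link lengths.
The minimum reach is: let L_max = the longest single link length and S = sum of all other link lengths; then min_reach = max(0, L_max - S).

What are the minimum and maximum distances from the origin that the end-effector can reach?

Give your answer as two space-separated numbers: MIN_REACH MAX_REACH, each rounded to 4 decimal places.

Answer: 3.9000 8.9000

Derivation:
Link lengths: [6.4, 2.5]
max_reach = 6.4 + 2.5 = 8.9
L_max = max([6.4, 2.5]) = 6.4
S (sum of others) = 8.9 - 6.4 = 2.5
min_reach = max(0, 6.4 - 2.5) = max(0, 3.9) = 3.9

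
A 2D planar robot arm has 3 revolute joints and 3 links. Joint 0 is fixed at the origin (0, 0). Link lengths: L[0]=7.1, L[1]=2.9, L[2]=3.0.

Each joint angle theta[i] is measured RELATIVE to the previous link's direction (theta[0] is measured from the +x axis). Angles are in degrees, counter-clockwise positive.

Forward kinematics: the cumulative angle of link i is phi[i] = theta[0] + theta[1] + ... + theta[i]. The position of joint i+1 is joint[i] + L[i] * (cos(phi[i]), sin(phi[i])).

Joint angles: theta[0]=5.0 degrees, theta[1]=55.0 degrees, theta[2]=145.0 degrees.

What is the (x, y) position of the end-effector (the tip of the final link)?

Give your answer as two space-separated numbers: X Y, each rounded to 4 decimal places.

Answer: 5.8041 1.8624

Derivation:
joint[0] = (0.0000, 0.0000)  (base)
link 0: phi[0] = 5 = 5 deg
  cos(5 deg) = 0.9962, sin(5 deg) = 0.0872
  joint[1] = (0.0000, 0.0000) + 7.1 * (0.9962, 0.0872) = (0.0000 + 7.0730, 0.0000 + 0.6188) = (7.0730, 0.6188)
link 1: phi[1] = 5 + 55 = 60 deg
  cos(60 deg) = 0.5000, sin(60 deg) = 0.8660
  joint[2] = (7.0730, 0.6188) + 2.9 * (0.5000, 0.8660) = (7.0730 + 1.4500, 0.6188 + 2.5115) = (8.5230, 3.1303)
link 2: phi[2] = 5 + 55 + 145 = 205 deg
  cos(205 deg) = -0.9063, sin(205 deg) = -0.4226
  joint[3] = (8.5230, 3.1303) + 3 * (-0.9063, -0.4226) = (8.5230 + -2.7189, 3.1303 + -1.2679) = (5.8041, 1.8624)
End effector: (5.8041, 1.8624)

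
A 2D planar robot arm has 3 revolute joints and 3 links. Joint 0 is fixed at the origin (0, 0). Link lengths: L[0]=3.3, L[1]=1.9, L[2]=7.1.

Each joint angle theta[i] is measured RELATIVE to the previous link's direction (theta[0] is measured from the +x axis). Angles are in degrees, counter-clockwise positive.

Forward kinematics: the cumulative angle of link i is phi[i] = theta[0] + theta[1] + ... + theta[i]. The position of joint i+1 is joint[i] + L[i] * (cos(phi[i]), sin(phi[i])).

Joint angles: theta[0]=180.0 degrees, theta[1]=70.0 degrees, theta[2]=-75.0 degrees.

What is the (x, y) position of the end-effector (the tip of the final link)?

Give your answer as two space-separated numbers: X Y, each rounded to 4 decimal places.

Answer: -11.0228 -1.1666

Derivation:
joint[0] = (0.0000, 0.0000)  (base)
link 0: phi[0] = 180 = 180 deg
  cos(180 deg) = -1.0000, sin(180 deg) = 0.0000
  joint[1] = (0.0000, 0.0000) + 3.3 * (-1.0000, 0.0000) = (0.0000 + -3.3000, 0.0000 + 0.0000) = (-3.3000, 0.0000)
link 1: phi[1] = 180 + 70 = 250 deg
  cos(250 deg) = -0.3420, sin(250 deg) = -0.9397
  joint[2] = (-3.3000, 0.0000) + 1.9 * (-0.3420, -0.9397) = (-3.3000 + -0.6498, 0.0000 + -1.7854) = (-3.9498, -1.7854)
link 2: phi[2] = 180 + 70 + -75 = 175 deg
  cos(175 deg) = -0.9962, sin(175 deg) = 0.0872
  joint[3] = (-3.9498, -1.7854) + 7.1 * (-0.9962, 0.0872) = (-3.9498 + -7.0730, -1.7854 + 0.6188) = (-11.0228, -1.1666)
End effector: (-11.0228, -1.1666)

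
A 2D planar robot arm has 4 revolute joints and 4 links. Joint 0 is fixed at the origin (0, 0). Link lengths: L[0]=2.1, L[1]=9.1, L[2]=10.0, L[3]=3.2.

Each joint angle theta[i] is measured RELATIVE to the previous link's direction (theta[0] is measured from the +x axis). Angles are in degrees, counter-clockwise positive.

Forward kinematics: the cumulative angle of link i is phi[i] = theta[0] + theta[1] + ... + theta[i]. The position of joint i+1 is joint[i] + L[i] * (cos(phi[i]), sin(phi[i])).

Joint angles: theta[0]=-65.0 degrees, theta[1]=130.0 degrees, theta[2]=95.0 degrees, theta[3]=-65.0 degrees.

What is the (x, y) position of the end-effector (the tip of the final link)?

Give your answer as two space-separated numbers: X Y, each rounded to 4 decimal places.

Answer: -4.9425 12.9522

Derivation:
joint[0] = (0.0000, 0.0000)  (base)
link 0: phi[0] = -65 = -65 deg
  cos(-65 deg) = 0.4226, sin(-65 deg) = -0.9063
  joint[1] = (0.0000, 0.0000) + 2.1 * (0.4226, -0.9063) = (0.0000 + 0.8875, 0.0000 + -1.9032) = (0.8875, -1.9032)
link 1: phi[1] = -65 + 130 = 65 deg
  cos(65 deg) = 0.4226, sin(65 deg) = 0.9063
  joint[2] = (0.8875, -1.9032) + 9.1 * (0.4226, 0.9063) = (0.8875 + 3.8458, -1.9032 + 8.2474) = (4.7333, 6.3442)
link 2: phi[2] = -65 + 130 + 95 = 160 deg
  cos(160 deg) = -0.9397, sin(160 deg) = 0.3420
  joint[3] = (4.7333, 6.3442) + 10 * (-0.9397, 0.3420) = (4.7333 + -9.3969, 6.3442 + 3.4202) = (-4.6636, 9.7644)
link 3: phi[3] = -65 + 130 + 95 + -65 = 95 deg
  cos(95 deg) = -0.0872, sin(95 deg) = 0.9962
  joint[4] = (-4.6636, 9.7644) + 3.2 * (-0.0872, 0.9962) = (-4.6636 + -0.2789, 9.7644 + 3.1878) = (-4.9425, 12.9522)
End effector: (-4.9425, 12.9522)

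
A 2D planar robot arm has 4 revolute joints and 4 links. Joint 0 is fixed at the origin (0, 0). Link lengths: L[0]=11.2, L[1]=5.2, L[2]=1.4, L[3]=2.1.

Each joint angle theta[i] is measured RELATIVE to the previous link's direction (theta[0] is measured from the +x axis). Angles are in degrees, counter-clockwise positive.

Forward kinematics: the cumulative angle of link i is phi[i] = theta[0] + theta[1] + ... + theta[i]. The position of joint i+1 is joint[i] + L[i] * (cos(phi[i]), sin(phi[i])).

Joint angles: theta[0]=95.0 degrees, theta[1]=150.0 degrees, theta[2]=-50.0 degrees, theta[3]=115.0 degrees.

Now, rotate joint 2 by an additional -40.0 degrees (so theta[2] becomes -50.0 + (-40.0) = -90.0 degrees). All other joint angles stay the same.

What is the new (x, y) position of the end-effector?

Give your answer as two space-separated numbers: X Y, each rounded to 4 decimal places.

joint[0] = (0.0000, 0.0000)  (base)
link 0: phi[0] = 95 = 95 deg
  cos(95 deg) = -0.0872, sin(95 deg) = 0.9962
  joint[1] = (0.0000, 0.0000) + 11.2 * (-0.0872, 0.9962) = (0.0000 + -0.9761, 0.0000 + 11.1574) = (-0.9761, 11.1574)
link 1: phi[1] = 95 + 150 = 245 deg
  cos(245 deg) = -0.4226, sin(245 deg) = -0.9063
  joint[2] = (-0.9761, 11.1574) + 5.2 * (-0.4226, -0.9063) = (-0.9761 + -2.1976, 11.1574 + -4.7128) = (-3.1738, 6.4446)
link 2: phi[2] = 95 + 150 + -90 = 155 deg
  cos(155 deg) = -0.9063, sin(155 deg) = 0.4226
  joint[3] = (-3.1738, 6.4446) + 1.4 * (-0.9063, 0.4226) = (-3.1738 + -1.2688, 6.4446 + 0.5917) = (-4.4426, 7.0362)
link 3: phi[3] = 95 + 150 + -90 + 115 = 270 deg
  cos(270 deg) = -0.0000, sin(270 deg) = -1.0000
  joint[4] = (-4.4426, 7.0362) + 2.1 * (-0.0000, -1.0000) = (-4.4426 + -0.0000, 7.0362 + -2.1000) = (-4.4426, 4.9362)
End effector: (-4.4426, 4.9362)

Answer: -4.4426 4.9362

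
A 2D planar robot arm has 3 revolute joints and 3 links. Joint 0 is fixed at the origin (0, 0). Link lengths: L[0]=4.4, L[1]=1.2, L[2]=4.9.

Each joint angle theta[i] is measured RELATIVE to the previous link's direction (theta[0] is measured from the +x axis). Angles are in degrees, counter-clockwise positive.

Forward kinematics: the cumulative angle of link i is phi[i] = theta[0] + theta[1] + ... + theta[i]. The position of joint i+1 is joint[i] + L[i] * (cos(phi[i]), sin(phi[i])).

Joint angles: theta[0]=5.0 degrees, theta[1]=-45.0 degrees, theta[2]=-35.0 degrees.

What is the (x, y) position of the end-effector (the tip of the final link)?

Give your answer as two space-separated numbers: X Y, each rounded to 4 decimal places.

joint[0] = (0.0000, 0.0000)  (base)
link 0: phi[0] = 5 = 5 deg
  cos(5 deg) = 0.9962, sin(5 deg) = 0.0872
  joint[1] = (0.0000, 0.0000) + 4.4 * (0.9962, 0.0872) = (0.0000 + 4.3833, 0.0000 + 0.3835) = (4.3833, 0.3835)
link 1: phi[1] = 5 + -45 = -40 deg
  cos(-40 deg) = 0.7660, sin(-40 deg) = -0.6428
  joint[2] = (4.3833, 0.3835) + 1.2 * (0.7660, -0.6428) = (4.3833 + 0.9193, 0.3835 + -0.7713) = (5.3025, -0.3879)
link 2: phi[2] = 5 + -45 + -35 = -75 deg
  cos(-75 deg) = 0.2588, sin(-75 deg) = -0.9659
  joint[3] = (5.3025, -0.3879) + 4.9 * (0.2588, -0.9659) = (5.3025 + 1.2682, -0.3879 + -4.7330) = (6.5707, -5.1209)
End effector: (6.5707, -5.1209)

Answer: 6.5707 -5.1209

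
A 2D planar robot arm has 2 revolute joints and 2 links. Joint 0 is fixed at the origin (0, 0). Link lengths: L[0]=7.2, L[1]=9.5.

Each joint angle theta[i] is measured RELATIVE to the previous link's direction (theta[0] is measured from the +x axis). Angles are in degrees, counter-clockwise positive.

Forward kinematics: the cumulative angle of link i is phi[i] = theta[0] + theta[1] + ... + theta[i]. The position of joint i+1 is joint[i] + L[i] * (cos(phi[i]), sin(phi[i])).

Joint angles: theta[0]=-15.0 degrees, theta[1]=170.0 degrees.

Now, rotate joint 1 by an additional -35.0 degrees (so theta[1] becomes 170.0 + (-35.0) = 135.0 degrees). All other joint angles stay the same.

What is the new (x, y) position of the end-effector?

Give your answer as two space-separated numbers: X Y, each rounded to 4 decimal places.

Answer: 2.2047 6.3637

Derivation:
joint[0] = (0.0000, 0.0000)  (base)
link 0: phi[0] = -15 = -15 deg
  cos(-15 deg) = 0.9659, sin(-15 deg) = -0.2588
  joint[1] = (0.0000, 0.0000) + 7.2 * (0.9659, -0.2588) = (0.0000 + 6.9547, 0.0000 + -1.8635) = (6.9547, -1.8635)
link 1: phi[1] = -15 + 135 = 120 deg
  cos(120 deg) = -0.5000, sin(120 deg) = 0.8660
  joint[2] = (6.9547, -1.8635) + 9.5 * (-0.5000, 0.8660) = (6.9547 + -4.7500, -1.8635 + 8.2272) = (2.2047, 6.3637)
End effector: (2.2047, 6.3637)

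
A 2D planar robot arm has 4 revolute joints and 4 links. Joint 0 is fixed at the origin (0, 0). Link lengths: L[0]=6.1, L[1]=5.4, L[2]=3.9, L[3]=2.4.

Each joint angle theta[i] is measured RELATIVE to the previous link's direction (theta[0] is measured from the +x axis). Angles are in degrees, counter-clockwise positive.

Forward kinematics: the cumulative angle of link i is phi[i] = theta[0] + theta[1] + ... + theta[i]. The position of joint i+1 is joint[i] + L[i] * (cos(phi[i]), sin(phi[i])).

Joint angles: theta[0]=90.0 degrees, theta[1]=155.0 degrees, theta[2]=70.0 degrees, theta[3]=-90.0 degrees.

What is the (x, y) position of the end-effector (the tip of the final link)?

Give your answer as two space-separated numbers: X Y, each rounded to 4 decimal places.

joint[0] = (0.0000, 0.0000)  (base)
link 0: phi[0] = 90 = 90 deg
  cos(90 deg) = 0.0000, sin(90 deg) = 1.0000
  joint[1] = (0.0000, 0.0000) + 6.1 * (0.0000, 1.0000) = (0.0000 + 0.0000, 0.0000 + 6.1000) = (0.0000, 6.1000)
link 1: phi[1] = 90 + 155 = 245 deg
  cos(245 deg) = -0.4226, sin(245 deg) = -0.9063
  joint[2] = (0.0000, 6.1000) + 5.4 * (-0.4226, -0.9063) = (0.0000 + -2.2821, 6.1000 + -4.8941) = (-2.2821, 1.2059)
link 2: phi[2] = 90 + 155 + 70 = 315 deg
  cos(315 deg) = 0.7071, sin(315 deg) = -0.7071
  joint[3] = (-2.2821, 1.2059) + 3.9 * (0.7071, -0.7071) = (-2.2821 + 2.7577, 1.2059 + -2.7577) = (0.4756, -1.5518)
link 3: phi[3] = 90 + 155 + 70 + -90 = 225 deg
  cos(225 deg) = -0.7071, sin(225 deg) = -0.7071
  joint[4] = (0.4756, -1.5518) + 2.4 * (-0.7071, -0.7071) = (0.4756 + -1.6971, -1.5518 + -1.6971) = (-1.2215, -3.2488)
End effector: (-1.2215, -3.2488)

Answer: -1.2215 -3.2488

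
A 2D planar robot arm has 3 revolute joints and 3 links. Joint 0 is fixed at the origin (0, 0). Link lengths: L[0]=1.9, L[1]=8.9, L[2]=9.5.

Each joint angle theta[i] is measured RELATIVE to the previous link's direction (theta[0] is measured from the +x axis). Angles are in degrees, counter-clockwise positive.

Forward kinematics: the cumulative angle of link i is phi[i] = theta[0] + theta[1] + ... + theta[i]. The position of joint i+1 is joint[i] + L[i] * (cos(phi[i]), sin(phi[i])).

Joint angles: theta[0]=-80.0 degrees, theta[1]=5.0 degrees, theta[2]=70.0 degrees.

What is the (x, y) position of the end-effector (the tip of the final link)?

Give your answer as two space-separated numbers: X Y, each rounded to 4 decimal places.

Answer: 12.0973 -11.2959

Derivation:
joint[0] = (0.0000, 0.0000)  (base)
link 0: phi[0] = -80 = -80 deg
  cos(-80 deg) = 0.1736, sin(-80 deg) = -0.9848
  joint[1] = (0.0000, 0.0000) + 1.9 * (0.1736, -0.9848) = (0.0000 + 0.3299, 0.0000 + -1.8711) = (0.3299, -1.8711)
link 1: phi[1] = -80 + 5 = -75 deg
  cos(-75 deg) = 0.2588, sin(-75 deg) = -0.9659
  joint[2] = (0.3299, -1.8711) + 8.9 * (0.2588, -0.9659) = (0.3299 + 2.3035, -1.8711 + -8.5967) = (2.6334, -10.4679)
link 2: phi[2] = -80 + 5 + 70 = -5 deg
  cos(-5 deg) = 0.9962, sin(-5 deg) = -0.0872
  joint[3] = (2.6334, -10.4679) + 9.5 * (0.9962, -0.0872) = (2.6334 + 9.4638, -10.4679 + -0.8280) = (12.0973, -11.2959)
End effector: (12.0973, -11.2959)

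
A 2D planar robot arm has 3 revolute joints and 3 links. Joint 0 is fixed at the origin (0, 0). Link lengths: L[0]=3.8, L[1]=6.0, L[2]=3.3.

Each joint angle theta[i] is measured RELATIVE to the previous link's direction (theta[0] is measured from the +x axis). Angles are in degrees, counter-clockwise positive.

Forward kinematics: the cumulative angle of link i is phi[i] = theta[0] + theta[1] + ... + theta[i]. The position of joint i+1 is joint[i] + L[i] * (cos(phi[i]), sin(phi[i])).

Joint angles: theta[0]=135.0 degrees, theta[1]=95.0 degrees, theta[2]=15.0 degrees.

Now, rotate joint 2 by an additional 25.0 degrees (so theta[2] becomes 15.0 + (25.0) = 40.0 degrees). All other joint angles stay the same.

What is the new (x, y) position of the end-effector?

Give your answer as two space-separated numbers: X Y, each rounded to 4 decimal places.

joint[0] = (0.0000, 0.0000)  (base)
link 0: phi[0] = 135 = 135 deg
  cos(135 deg) = -0.7071, sin(135 deg) = 0.7071
  joint[1] = (0.0000, 0.0000) + 3.8 * (-0.7071, 0.7071) = (0.0000 + -2.6870, 0.0000 + 2.6870) = (-2.6870, 2.6870)
link 1: phi[1] = 135 + 95 = 230 deg
  cos(230 deg) = -0.6428, sin(230 deg) = -0.7660
  joint[2] = (-2.6870, 2.6870) + 6 * (-0.6428, -0.7660) = (-2.6870 + -3.8567, 2.6870 + -4.5963) = (-6.5437, -1.9093)
link 2: phi[2] = 135 + 95 + 40 = 270 deg
  cos(270 deg) = -0.0000, sin(270 deg) = -1.0000
  joint[3] = (-6.5437, -1.9093) + 3.3 * (-0.0000, -1.0000) = (-6.5437 + -0.0000, -1.9093 + -3.3000) = (-6.5437, -5.2093)
End effector: (-6.5437, -5.2093)

Answer: -6.5437 -5.2093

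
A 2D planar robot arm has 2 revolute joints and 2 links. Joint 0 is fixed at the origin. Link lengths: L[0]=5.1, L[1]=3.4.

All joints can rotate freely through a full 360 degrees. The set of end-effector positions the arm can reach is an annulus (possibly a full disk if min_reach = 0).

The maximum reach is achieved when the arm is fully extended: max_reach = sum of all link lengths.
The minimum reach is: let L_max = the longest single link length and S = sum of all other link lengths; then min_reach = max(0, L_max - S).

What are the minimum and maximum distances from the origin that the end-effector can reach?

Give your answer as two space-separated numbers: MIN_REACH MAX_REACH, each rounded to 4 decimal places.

Link lengths: [5.1, 3.4]
max_reach = 5.1 + 3.4 = 8.5
L_max = max([5.1, 3.4]) = 5.1
S (sum of others) = 8.5 - 5.1 = 3.4
min_reach = max(0, 5.1 - 3.4) = max(0, 1.7) = 1.7

Answer: 1.7000 8.5000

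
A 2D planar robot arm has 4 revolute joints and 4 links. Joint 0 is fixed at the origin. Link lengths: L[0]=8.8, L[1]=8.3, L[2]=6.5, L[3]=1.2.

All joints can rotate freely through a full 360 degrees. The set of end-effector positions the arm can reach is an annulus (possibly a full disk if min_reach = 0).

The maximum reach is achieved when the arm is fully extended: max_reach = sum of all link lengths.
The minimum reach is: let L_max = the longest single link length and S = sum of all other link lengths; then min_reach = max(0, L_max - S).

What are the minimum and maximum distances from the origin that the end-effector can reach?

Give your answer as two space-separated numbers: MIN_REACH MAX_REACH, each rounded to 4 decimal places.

Answer: 0.0000 24.8000

Derivation:
Link lengths: [8.8, 8.3, 6.5, 1.2]
max_reach = 8.8 + 8.3 + 6.5 + 1.2 = 24.8
L_max = max([8.8, 8.3, 6.5, 1.2]) = 8.8
S (sum of others) = 24.8 - 8.8 = 16
min_reach = max(0, 8.8 - 16) = max(0, -7.2) = 0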